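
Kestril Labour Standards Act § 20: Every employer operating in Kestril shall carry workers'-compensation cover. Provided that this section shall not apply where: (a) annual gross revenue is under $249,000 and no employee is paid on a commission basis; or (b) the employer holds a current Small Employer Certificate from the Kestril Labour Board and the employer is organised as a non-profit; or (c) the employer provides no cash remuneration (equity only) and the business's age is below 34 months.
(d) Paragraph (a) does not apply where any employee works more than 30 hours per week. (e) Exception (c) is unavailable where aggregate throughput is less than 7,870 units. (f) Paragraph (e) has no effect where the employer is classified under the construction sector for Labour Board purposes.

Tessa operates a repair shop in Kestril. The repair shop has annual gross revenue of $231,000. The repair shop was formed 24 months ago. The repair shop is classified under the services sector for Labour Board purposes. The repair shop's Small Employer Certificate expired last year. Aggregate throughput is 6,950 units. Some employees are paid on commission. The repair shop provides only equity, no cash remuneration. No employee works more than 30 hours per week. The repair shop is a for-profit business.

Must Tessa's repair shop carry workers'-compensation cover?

Exception (a) fails — some employees are paid on commission.
Exception (b) requires that the employer holds a current Small Employer Certificate from the Kestril Labour Board; but the Small Employer Certificate has expired, so (b) is unavailable.
Exception (c) is satisfied on its face — remuneration is equity-only; the business's age is 24 months, below the 34 months limit. However, paragraphs (e)–(f) must be considered: (e) is engaged — aggregate throughput is 6,950 units, less than the 7,870 units limit. (f) does not operate here (the repair shop is classified under the services sector), so (e) stands. Exception (c) does not apply.
Every exception is unavailable, so the rule governs.

Yes — Tessa's repair shop must carry workers'-compensation cover.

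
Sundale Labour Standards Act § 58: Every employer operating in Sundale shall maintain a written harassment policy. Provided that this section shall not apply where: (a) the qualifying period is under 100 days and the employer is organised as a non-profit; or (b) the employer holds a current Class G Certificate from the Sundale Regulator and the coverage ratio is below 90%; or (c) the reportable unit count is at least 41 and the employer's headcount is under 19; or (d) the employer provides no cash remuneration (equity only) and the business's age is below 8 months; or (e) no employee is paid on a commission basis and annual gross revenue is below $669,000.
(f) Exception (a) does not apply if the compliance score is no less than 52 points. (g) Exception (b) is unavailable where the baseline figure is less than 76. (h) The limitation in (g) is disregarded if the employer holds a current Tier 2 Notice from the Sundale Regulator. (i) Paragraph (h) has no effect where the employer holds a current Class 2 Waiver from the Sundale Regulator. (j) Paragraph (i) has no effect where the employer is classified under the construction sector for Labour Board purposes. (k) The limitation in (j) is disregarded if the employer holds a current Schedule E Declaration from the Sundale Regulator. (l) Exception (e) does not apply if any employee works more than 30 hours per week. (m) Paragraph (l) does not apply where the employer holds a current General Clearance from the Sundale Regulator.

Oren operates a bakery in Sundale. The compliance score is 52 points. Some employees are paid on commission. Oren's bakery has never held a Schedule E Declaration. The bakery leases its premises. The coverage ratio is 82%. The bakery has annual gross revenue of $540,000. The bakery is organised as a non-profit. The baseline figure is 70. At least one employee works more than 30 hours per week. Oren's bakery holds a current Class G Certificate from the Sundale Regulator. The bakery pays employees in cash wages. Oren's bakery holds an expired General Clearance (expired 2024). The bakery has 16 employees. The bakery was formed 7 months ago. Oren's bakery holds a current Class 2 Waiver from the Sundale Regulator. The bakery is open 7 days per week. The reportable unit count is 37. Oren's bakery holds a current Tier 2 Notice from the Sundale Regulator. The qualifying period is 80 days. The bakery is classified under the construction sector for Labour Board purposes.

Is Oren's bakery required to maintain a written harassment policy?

No — exception (b) applies; Oren's bakery is not required to maintain a written harassment policy.

All of (a)'s requirements are met (the qualifying period is 80 days, under the 100 days limit; the employer is a non-profit). Turning to paragraph (f): (f) operates against (a): the compliance score is 52 points, meeting the 52 points threshold. Exception (a) does not apply.
All of (b)'s requirements are met (a current Class G Certificate is held; the coverage ratio is 82%, below the 90% limit). Considering the limiting provisions: (g) would limit (b) — the baseline figure is 70, less than the 76 limit — but (h) sets (g) aside: (h) operates against (g): a current Tier 2 Notice is held. (i) would limit (h) — a current Class 2 Waiver is held — but (j) sets (i) aside: (j) is triggered — the bakery is classified under the construction sector. (k), which would lift (j), is inapplicable — the Schedule E Declaration is not current. (b) remains available.
Exception (c) does not apply: the reportable unit count is 37, short of 41.
Exception (d) fails — employees are paid cash wages.
Exception (e) does not apply: some employees are paid on commission.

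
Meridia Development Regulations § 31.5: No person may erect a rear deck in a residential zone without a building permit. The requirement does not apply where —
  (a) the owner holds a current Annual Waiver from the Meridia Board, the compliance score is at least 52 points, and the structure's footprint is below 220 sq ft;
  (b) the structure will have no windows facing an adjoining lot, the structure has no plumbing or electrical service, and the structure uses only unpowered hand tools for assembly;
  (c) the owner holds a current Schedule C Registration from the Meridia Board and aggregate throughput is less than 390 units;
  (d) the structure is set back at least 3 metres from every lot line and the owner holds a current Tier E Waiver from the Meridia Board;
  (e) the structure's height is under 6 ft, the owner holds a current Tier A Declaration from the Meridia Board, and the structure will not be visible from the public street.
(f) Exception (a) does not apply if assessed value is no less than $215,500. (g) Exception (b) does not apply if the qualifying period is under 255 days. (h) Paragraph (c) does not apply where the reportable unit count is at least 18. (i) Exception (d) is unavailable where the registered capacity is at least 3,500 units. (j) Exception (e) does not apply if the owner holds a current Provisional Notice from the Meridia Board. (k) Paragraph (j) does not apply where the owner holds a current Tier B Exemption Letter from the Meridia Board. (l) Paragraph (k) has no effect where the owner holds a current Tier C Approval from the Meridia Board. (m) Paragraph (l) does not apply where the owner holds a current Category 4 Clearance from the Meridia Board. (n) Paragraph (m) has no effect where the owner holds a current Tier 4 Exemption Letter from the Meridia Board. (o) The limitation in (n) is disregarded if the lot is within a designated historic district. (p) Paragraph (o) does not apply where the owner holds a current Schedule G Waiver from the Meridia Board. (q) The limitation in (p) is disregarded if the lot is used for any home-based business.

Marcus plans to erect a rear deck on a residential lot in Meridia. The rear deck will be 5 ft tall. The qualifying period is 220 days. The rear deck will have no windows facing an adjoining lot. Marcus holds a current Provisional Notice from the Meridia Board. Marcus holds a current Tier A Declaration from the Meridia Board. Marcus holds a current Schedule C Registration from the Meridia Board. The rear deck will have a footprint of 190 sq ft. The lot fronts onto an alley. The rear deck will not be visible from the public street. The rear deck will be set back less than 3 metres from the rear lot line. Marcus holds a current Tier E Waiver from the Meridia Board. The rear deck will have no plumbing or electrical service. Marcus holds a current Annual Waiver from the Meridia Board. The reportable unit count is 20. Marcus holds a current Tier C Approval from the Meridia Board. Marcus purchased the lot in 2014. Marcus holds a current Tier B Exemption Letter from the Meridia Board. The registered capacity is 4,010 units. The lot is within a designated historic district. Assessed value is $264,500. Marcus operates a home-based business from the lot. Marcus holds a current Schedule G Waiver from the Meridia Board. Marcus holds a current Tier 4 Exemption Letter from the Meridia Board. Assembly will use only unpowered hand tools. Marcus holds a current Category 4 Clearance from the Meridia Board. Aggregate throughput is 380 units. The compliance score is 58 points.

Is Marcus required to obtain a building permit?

Exception (a): a current Annual Waiver is held; the compliance score is 58 points, meeting the 52 points threshold; the structure's footprint is 190 sq ft, below the 220 sq ft limit — every condition holds. But: (f) is engaged — assessed value is $264,500, meeting the $215,500 threshold. So (a) is unavailable.
All of (b)'s requirements are met (no windows face an adjoining lot; there is no plumbing or electrical service; assembly uses only hand tools). Turning to paragraph (g): (g) operates against (b): the qualifying period is 220 days, under the 255 days limit. Exception (b) does not apply.
Exception (c) is satisfied on its face — a current Schedule C Registration is held; aggregate throughput is 380 units, less than the 390 units limit. However, paragraph (h) must be considered: (h) is engaged — the reportable unit count is 20, meeting the 18 threshold. So (c) is unavailable.
Exception (d) requires that the structure is set back at least 3 metres from every lot line; but the rear setback is under 3 m, so (d) is unavailable.
All of (e)'s requirements are met (the structure's height is 5 ft, under the 6 ft limit; a current Tier A Declaration is held; the structure will not be visible from the street). Applying paragraphs (j)–(q): (j) operates (a current Provisional Notice is held), but yields to (k): (k) operates against (j): a current Tier B Exemption Letter is held. (l) applies (a current Tier C Approval is held), but is overridden by (m): (m) is triggered — a current Category 4 Clearance is held. (n) would limit (m) — a current Tier 4 Exemption Letter is held — but (o) sets (n) aside: (o) applies — the lot is in a historic district. (p) would limit (o) — a current Schedule G Waiver is held — but (q) sets (p) aside: (q) operates against (p): a home-based business operates on the lot. Exception (e) stands.

No — exception (e) applies; Marcus does not need a building permit.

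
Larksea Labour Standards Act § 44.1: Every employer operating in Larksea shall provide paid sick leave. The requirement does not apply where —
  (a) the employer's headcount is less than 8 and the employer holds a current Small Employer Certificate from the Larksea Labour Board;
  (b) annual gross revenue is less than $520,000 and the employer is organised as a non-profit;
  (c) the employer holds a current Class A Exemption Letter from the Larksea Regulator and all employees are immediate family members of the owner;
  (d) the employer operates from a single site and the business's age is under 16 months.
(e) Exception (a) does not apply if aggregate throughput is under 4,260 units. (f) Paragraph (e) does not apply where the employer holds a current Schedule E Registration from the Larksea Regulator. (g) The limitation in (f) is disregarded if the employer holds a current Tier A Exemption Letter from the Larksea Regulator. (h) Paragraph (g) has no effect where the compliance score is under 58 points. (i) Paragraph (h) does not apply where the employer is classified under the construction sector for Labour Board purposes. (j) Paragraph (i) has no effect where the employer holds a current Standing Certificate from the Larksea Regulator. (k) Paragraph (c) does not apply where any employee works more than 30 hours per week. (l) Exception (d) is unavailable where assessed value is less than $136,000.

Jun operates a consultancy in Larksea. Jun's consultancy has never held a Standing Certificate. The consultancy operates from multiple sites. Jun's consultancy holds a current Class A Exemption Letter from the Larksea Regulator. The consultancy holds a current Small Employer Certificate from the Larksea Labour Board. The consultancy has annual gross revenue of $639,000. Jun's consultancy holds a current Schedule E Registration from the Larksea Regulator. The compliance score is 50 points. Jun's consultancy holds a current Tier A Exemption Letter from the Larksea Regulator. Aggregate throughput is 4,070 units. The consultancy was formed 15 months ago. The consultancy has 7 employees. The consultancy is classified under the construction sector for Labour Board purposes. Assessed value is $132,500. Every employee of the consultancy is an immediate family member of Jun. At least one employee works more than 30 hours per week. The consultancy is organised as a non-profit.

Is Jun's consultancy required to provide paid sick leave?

Exception (a) is satisfied on its face — the employer's headcount is 7, less than the 8 limit; a current Small Employer Certificate is held. Turning to paragraphs (e)–(j): (e) applies — aggregate throughput is 4,070 units, under the 4,260 units limit. (f) would limit (e) — a current Schedule E Registration is held — but (g) sets (f) aside: (g) operates — a current Tier A Exemption Letter is held. (h) operates (the compliance score is 50 points, under the 58 points limit), but is itself disapplied by (i): (i) operates against (h): the consultancy is classified under the construction sector. (j) is not engaged (the Standing Certificate is not current), so (i) stands. Exception (a) does not apply.
Exception (b) requires that annual gross revenue is less than $520,000; but annual gross revenue is $639,000, not less than $520,000, so (b) is unavailable.
All of (c)'s requirements are met (a current Class A Exemption Letter is held; every employee is an immediate family member). But applying paragraph (k): (k) operates — at least one employee exceeds 30 hours/week. So (c) is unavailable.
Exception (d) requires that the employer operates from a single site; but the employer operates from multiple sites, so (d) is unavailable.
Every exception is unavailable, so the rule governs.

Yes — Jun's consultancy must provide paid sick leave.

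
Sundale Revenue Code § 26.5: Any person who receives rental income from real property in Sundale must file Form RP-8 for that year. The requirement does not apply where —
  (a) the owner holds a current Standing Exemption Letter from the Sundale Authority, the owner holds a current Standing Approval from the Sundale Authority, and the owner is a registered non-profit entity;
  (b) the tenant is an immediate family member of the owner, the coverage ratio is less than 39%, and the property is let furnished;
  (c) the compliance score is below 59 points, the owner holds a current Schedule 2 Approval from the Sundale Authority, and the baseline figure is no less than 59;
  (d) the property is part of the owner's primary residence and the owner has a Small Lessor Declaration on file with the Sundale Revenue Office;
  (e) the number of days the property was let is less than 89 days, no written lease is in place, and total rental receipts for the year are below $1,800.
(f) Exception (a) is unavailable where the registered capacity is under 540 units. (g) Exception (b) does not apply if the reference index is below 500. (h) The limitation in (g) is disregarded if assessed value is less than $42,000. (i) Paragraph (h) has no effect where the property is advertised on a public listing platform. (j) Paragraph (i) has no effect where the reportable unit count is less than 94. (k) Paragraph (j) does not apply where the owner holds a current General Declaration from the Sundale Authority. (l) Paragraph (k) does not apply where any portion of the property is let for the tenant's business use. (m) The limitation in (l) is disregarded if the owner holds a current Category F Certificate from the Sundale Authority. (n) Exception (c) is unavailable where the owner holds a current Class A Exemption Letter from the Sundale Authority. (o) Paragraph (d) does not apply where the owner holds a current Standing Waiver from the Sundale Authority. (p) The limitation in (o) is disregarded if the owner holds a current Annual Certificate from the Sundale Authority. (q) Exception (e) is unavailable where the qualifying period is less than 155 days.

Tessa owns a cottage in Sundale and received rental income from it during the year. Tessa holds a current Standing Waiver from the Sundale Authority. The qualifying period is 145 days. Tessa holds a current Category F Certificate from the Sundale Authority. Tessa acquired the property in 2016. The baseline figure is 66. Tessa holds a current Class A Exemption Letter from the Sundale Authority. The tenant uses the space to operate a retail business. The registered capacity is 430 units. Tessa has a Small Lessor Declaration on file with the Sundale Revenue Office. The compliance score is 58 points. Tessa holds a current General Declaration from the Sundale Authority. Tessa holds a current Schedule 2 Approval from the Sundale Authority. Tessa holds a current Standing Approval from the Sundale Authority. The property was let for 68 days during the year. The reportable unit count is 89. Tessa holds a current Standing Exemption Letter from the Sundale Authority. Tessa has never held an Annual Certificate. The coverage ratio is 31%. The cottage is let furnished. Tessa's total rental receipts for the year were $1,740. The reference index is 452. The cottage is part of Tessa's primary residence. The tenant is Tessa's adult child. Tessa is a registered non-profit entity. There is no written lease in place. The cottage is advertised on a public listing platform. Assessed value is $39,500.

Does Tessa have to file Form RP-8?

Yes — Tessa must file Form RP-8.

Exception (a): a current Standing Exemption Letter is held; a current Standing Approval is held; Tessa is a registered non-profit — every condition holds. Turning to paragraph (f): (f) operates — the registered capacity is 430 units, under the 540 units limit. (a) is therefore removed.
Exception (b): the tenant is an immediate family member; the coverage ratio is 31%, less than the 39% limit; the property is let furnished — every condition holds. But: (g) applies — the reference index is 452, below the 500 limit. (h) would limit (g) — assessed value is $39,500, less than the $42,000 limit — but (i) sets (h) aside: (i) operates — the property is publicly advertised. (j) is engaged (the reportable unit count is 89, less than the 94 limit), but is itself disapplied by (k): (k) is engaged — a current General Declaration is held. (l) applies (the space is let for business use), but is itself disapplied by (m): (m) operates against (l): a current Category F Certificate is held. So (b) is unavailable.
Exception (c): the compliance score is 58 points, below the 59 points limit; a current Schedule 2 Approval is held; the baseline figure is 66, meeting the 59 threshold — every condition holds. Turning to paragraph (n): (n) operates against (c): a current Class A Exemption Letter is held. So (c) is unavailable.
Exception (d)'s conditions are all satisfied: the cottage is part of the primary residence; a Small Lessor Declaration is on file. However, paragraphs (o)–(p) must be considered: (o) operates against (d): a current Standing Waiver is held. (p) does not operate here (no current Annual Certificate is held), so (o) stands. (d) is therefore removed.
Exception (e): the number of days the property was let is 68 days, less than the 89 days limit; there is no written lease; total rental receipts for the year are $1,740, below the $1,800 limit — every condition holds. But applying paragraph (q): (q) operates — the qualifying period is 145 days, less than the 155 days limit. Exception (e) does not apply.
None of the exceptions is available; § 26.5 applies in full.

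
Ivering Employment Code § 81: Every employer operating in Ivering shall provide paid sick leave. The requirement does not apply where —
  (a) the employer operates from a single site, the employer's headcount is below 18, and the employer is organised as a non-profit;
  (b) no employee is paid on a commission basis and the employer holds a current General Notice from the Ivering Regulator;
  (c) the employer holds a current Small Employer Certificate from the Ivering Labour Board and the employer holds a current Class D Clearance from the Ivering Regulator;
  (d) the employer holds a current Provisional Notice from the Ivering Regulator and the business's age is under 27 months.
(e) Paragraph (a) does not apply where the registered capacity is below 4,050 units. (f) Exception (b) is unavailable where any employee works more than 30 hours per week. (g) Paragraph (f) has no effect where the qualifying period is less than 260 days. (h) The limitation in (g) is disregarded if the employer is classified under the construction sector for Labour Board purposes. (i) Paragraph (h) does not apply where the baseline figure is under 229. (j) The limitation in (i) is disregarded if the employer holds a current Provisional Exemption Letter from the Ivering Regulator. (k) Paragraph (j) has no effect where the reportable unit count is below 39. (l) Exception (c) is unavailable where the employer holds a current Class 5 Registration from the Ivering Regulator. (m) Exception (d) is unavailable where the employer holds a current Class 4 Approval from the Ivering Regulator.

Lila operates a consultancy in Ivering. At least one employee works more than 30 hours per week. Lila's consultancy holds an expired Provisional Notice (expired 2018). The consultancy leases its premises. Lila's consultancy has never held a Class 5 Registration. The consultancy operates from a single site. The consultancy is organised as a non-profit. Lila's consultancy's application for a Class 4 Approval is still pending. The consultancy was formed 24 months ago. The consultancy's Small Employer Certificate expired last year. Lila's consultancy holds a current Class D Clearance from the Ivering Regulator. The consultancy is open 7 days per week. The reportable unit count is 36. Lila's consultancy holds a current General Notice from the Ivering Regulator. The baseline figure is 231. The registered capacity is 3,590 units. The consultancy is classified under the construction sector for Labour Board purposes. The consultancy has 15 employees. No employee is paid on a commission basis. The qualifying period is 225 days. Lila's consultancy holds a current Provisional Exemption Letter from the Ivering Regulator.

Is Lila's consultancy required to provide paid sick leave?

Yes — Lila's consultancy must provide paid sick leave.

Exception (a)'s conditions are all satisfied: the employer operates from a single site; the employer's headcount is 15, below the 18 limit; the employer is a non-profit. However, paragraph (e) must be considered: (e) is engaged — the registered capacity is 3,590 units, below the 4,050 units limit. Exception (a) does not apply.
All of (b)'s requirements are met (no employee is paid on commission; a current General Notice is held). But applying paragraphs (f)–(k): (f) operates against (b): at least one employee exceeds 30 hours/week. (g) is triggered (the qualifying period is 225 days, less than the 260 days limit), but is overridden by (h): (h) operates against (g): the consultancy is classified under the construction sector. (i) is not triggered (the baseline figure is 231, not under 229), so (h) stands. So (b) is unavailable.
Exception (c) requires that the employer holds a current Small Employer Certificate from the Ivering Labour Board; but the Small Employer Certificate has expired, so (c) is unavailable.
Exception (d) requires that the employer holds a current Provisional Notice from the Ivering Regulator; but no current Provisional Notice is held, so (d) is unavailable.
None of the exceptions is available; § 81 applies in full.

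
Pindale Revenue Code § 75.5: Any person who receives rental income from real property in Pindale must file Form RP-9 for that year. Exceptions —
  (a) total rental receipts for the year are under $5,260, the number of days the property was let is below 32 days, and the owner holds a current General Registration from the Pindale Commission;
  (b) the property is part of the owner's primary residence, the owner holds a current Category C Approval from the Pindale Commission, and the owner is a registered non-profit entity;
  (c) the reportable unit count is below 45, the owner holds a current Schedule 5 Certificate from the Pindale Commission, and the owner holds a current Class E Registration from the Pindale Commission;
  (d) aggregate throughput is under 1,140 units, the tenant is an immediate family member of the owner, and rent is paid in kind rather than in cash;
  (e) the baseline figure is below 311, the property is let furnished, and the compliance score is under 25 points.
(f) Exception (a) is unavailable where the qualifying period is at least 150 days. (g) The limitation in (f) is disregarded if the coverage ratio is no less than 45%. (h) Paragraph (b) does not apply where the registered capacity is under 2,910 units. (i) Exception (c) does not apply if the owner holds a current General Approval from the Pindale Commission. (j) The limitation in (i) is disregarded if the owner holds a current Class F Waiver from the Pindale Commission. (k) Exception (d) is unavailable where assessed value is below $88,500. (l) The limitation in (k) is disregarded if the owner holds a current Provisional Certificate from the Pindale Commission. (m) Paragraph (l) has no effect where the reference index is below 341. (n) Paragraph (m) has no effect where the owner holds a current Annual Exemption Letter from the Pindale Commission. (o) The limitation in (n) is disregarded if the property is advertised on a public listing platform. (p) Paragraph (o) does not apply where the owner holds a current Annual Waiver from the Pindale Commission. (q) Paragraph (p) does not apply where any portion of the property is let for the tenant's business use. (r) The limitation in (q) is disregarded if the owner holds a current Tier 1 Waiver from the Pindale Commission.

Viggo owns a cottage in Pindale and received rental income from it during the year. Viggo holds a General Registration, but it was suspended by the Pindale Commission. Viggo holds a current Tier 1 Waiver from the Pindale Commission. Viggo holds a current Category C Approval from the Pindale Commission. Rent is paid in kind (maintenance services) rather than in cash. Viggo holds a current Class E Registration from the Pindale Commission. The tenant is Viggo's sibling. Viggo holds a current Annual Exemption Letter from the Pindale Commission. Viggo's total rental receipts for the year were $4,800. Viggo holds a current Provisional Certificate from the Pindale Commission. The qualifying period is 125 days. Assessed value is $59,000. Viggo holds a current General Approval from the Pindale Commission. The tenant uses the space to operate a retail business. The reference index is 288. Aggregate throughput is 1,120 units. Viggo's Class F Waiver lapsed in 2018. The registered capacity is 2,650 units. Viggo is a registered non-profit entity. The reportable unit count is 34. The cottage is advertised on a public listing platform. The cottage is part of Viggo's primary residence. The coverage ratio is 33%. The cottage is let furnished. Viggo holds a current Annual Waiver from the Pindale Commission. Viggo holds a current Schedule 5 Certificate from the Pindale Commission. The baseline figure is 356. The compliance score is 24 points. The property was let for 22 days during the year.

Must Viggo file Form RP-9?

Exception (a) fails — no current General Registration is held.
Exception (b): the cottage is part of the primary residence; a current Category C Approval is held; Viggo is a registered non-profit — every condition holds. However, paragraph (h) must be considered: (h) operates against (b): the registered capacity is 2,650 units, under the 2,910 units limit. So (b) is unavailable.
Exception (c) is satisfied on its face — the reportable unit count is 34, below the 45 limit; a current Schedule 5 Certificate is held; a current Class E Registration is held. Turning to paragraphs (i)–(j): (i) operates against (c): a current General Approval is held. (j) does not operate here (the Class F Waiver is not current), so (i) stands. Exception (c) does not apply.
Exception (d)'s conditions are all satisfied: aggregate throughput is 1,120 units, under the 1,140 units limit; the tenant is an immediate family member; rent is paid in kind. Applying paragraphs (k)–(r): (k) applies (assessed value is $59,000, below the $88,500 limit), but is itself disapplied by (l): (l) operates against (k): a current Provisional Certificate is held. (m) is engaged (the reference index is 288, below the 341 limit), but is displaced by (n): (n) applies — a current Annual Exemption Letter is held. (o) is engaged (the property is publicly advertised), but is displaced by (p): (p) is engaged — a current Annual Waiver is held. (q) would limit (p) — the space is let for business use — but (r) sets (q) aside: (r) operates against (q): a current Tier 1 Waiver is held. So (d) applies.
Exception (e) does not apply: the baseline figure is 356, not below 311.

No — exception (d) applies; Viggo is not required to file Form RP-9.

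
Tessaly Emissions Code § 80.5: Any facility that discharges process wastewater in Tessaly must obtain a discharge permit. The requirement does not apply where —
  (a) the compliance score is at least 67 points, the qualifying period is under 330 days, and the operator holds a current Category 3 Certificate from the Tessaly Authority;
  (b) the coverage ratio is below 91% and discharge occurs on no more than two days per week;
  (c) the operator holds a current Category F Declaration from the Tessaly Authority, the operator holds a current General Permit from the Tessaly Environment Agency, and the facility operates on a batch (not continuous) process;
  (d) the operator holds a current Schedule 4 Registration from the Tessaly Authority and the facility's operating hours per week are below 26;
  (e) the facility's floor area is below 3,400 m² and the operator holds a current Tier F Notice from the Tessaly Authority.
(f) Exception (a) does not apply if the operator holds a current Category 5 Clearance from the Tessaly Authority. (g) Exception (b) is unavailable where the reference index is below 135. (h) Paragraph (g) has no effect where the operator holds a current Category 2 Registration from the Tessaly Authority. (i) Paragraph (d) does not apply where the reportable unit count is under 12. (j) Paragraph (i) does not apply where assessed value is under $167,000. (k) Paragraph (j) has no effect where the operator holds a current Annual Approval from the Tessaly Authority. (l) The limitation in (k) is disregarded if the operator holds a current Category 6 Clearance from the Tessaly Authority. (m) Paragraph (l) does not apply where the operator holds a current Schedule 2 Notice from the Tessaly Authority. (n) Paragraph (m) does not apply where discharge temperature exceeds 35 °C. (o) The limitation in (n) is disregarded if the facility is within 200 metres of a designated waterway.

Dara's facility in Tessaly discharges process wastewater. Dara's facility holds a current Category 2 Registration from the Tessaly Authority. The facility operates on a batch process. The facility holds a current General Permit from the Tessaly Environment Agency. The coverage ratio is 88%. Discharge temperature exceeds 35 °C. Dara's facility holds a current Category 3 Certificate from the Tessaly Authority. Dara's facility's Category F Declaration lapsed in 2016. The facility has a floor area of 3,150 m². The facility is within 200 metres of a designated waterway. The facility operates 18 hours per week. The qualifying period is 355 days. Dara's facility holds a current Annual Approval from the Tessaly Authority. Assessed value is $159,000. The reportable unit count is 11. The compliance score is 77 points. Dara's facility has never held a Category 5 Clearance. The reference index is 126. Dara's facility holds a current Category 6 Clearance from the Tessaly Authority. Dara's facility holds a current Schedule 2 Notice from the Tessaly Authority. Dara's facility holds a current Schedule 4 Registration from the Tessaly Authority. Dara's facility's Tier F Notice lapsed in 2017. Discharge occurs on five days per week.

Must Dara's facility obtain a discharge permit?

Yes — Dara's facility must obtain a discharge permit.

Exception (a) requires that the qualifying period is under 330 days; but the qualifying period is 355 days, not under 330 days, so (a) is unavailable.
Exception (b) fails — discharge occurs on five days per week.
Exception (c) fails — the Category F Declaration is not current.
Exception (d)'s conditions are all satisfied: a current Schedule 4 Registration is held; the facility's operating hours per week are 18, below the 26 limit. However, paragraphs (i)–(o) must be considered: (i) operates against (d): the reportable unit count is 11, under the 12 limit. (j) would limit (i) — assessed value is $159,000, under the $167,000 limit — but (k) sets (j) aside: (k) is triggered — a current Annual Approval is held. (l) would limit (k) — a current Category 6 Clearance is held — but (m) sets (l) aside: (m) operates against (l): a current Schedule 2 Notice is held. (n) applies (discharge temperature exceeds 35 °C), but is set aside by (o): (o) is engaged — the facility is within 200 m of a designated waterway. (d) is therefore removed.
Exception (e) requires that the operator holds a current Tier F Notice from the Tessaly Authority; but the Tier F Notice is not current, so (e) is unavailable.
No exception displaces § 80.5.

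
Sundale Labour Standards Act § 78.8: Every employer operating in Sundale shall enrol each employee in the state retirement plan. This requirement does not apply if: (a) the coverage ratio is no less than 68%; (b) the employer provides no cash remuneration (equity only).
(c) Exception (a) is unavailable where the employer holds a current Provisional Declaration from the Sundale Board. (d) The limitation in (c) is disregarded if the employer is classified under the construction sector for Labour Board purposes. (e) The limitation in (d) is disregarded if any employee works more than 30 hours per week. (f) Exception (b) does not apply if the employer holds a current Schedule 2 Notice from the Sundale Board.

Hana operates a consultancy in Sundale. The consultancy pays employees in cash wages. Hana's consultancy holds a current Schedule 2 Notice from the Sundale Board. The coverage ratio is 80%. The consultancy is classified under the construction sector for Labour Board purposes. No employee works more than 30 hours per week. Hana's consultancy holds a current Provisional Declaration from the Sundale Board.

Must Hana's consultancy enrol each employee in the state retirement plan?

No — exception (a) applies; Hana's consultancy is not required to enrol each employee in the state retirement plan.

Exception (a)'s conditions are all satisfied: the coverage ratio is 80%, meeting the 68% threshold. As to paragraphs (c)–(e): (c) would limit (a) — a current Provisional Declaration is held — but (d) sets (c) aside: (d) applies — the consultancy is classified under the construction sector. (e) is not engaged (no employee exceeds 30 hours/week), so (d) stands. So (a) applies.
Exception (b) fails — employees are paid cash wages.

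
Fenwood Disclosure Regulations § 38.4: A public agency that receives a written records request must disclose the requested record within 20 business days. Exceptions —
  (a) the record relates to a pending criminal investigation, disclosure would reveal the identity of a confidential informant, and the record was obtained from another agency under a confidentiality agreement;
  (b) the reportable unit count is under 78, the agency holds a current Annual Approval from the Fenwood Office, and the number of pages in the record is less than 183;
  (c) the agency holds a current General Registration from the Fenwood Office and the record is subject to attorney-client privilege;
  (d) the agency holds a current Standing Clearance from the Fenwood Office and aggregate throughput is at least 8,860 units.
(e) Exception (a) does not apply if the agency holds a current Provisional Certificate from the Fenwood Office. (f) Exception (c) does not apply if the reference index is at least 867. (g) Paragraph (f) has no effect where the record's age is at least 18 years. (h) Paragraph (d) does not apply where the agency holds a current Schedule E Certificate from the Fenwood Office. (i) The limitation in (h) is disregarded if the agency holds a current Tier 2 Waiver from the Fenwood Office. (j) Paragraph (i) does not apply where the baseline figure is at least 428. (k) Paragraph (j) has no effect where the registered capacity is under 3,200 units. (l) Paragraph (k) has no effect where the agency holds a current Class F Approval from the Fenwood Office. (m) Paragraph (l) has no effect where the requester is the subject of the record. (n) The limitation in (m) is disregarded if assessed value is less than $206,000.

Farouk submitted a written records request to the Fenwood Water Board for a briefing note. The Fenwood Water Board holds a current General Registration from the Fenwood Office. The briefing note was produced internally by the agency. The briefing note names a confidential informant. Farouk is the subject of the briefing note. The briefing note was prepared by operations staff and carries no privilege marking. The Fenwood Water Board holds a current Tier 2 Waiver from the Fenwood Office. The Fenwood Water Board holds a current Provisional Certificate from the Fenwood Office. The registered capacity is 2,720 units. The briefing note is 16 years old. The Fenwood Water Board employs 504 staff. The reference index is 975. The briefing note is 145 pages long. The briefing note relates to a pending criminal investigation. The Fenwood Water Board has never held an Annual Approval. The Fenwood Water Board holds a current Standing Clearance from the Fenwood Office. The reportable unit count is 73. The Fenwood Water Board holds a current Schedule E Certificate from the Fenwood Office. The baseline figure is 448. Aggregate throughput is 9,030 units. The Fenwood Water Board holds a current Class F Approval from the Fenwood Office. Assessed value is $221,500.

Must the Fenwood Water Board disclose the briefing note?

No — exception (d) applies; the Fenwood Water Board is not required to disclose the briefing note.

Exception (a) does not apply: the briefing note was produced internally.
Exception (b) does not apply: the Annual Approval is not current.
Exception (c) requires that the record is subject to attorney-client privilege; but the briefing note carries no privilege marking, so (c) is unavailable.
All of (d)'s requirements are met (a current Standing Clearance is held; aggregate throughput is 9,030 units, meeting the 8,860 units threshold). Considering the limiting provisions: (h) would limit (d) — a current Schedule E Certificate is held — but (i) sets (h) aside: (i) operates against (h): a current Tier 2 Waiver is held. (j) operates (the baseline figure is 448, meeting the 428 threshold), but is displaced by (k): (k) is triggered — the registered capacity is 2,720 units, under the 3,200 units limit. (l) would limit (k) — a current Class F Approval is held — but (m) sets (l) aside: (m) applies — Farouk is the subject of the briefing note. (n) does not operate here (assessed value is $221,500, not less than $206,000), so (m) stands. So (d) applies.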